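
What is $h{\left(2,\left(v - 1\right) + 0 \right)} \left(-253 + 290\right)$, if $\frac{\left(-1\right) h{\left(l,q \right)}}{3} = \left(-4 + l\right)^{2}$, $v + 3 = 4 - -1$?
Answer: $-444$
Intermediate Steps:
$v = 2$ ($v = -3 + \left(4 - -1\right) = -3 + \left(4 + 1\right) = -3 + 5 = 2$)
$h{\left(l,q \right)} = - 3 \left(-4 + l\right)^{2}$
$h{\left(2,\left(v - 1\right) + 0 \right)} \left(-253 + 290\right) = - 3 \left(-4 + 2\right)^{2} \left(-253 + 290\right) = - 3 \left(-2\right)^{2} \cdot 37 = \left(-3\right) 4 \cdot 37 = \left(-12\right) 37 = -444$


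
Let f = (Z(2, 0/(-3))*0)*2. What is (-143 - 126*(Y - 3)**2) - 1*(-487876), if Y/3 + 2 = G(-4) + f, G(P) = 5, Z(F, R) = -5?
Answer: 483197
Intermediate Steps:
f = 0 (f = -5*0*2 = 0*2 = 0)
Y = 9 (Y = -6 + 3*(5 + 0) = -6 + 3*5 = -6 + 15 = 9)
(-143 - 126*(Y - 3)**2) - 1*(-487876) = (-143 - 126*(9 - 3)**2) - 1*(-487876) = (-143 - 126*6**2) + 487876 = (-143 - 126*36) + 487876 = (-143 - 4536) + 487876 = -4679 + 487876 = 483197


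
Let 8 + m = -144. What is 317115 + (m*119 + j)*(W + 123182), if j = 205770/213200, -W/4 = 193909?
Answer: 125801595241241/10660 ≈ 1.1801e+10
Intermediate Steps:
W = -775636 (W = -4*193909 = -775636)
m = -152 (m = -8 - 144 = -152)
j = 20577/21320 (j = 205770*(1/213200) = 20577/21320 ≈ 0.96515)
317115 + (m*119 + j)*(W + 123182) = 317115 + (-152*119 + 20577/21320)*(-775636 + 123182) = 317115 + (-18088 + 20577/21320)*(-652454) = 317115 - 385615583/21320*(-652454) = 317115 + 125798214795341/10660 = 125801595241241/10660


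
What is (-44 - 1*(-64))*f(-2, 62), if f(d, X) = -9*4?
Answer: -720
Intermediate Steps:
f(d, X) = -36
(-44 - 1*(-64))*f(-2, 62) = (-44 - 1*(-64))*(-36) = (-44 + 64)*(-36) = 20*(-36) = -720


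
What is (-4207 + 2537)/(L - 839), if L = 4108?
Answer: -1670/3269 ≈ -0.51086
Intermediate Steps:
(-4207 + 2537)/(L - 839) = (-4207 + 2537)/(4108 - 839) = -1670/3269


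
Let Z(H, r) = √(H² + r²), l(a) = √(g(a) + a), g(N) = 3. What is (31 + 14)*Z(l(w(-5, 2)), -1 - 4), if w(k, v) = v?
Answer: 45*√30 ≈ 246.48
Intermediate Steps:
l(a) = √(3 + a)
(31 + 14)*Z(l(w(-5, 2)), -1 - 4) = (31 + 14)*√((√(3 + 2))² + (-1 - 4)²) = 45*√((√5)² + (-5)²) = 45*√(5 + 25) = 45*√30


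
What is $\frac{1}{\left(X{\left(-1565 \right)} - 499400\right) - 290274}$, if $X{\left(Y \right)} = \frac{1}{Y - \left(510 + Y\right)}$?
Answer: $- \frac{510}{402733741} \approx -1.2663 \cdot 10^{-6}$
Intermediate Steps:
$X{\left(Y \right)} = - \frac{1}{510}$ ($X{\left(Y \right)} = \frac{1}{-510} = - \frac{1}{510}$)
$\frac{1}{\left(X{\left(-1565 \right)} - 499400\right) - 290274} = \frac{1}{\left(- \frac{1}{510} - 499400\right) - 290274} = \frac{1}{- \frac{254694001}{510} - 290274} = \frac{1}{- \frac{402733741}{510}} = - \frac{510}{402733741}$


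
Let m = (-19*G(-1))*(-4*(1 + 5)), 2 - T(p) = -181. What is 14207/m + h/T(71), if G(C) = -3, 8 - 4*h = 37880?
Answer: -5184035/83448 ≈ -62.123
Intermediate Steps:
h = -9468 (h = 2 - 1/4*37880 = 2 - 9470 = -9468)
T(p) = 183 (T(p) = 2 - 1*(-181) = 2 + 181 = 183)
m = -1368 (m = (-19*(-3))*(-4*(1 + 5)) = 57*(-4*6) = 57*(-24) = -1368)
14207/m + h/T(71) = 14207/(-1368) - 9468/183 = 14207*(-1/1368) - 9468*1/183 = -14207/1368 - 3156/61 = -5184035/83448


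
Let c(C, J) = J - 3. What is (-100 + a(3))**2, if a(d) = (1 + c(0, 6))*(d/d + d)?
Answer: 7056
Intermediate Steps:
c(C, J) = -3 + J
a(d) = 4 + 4*d (a(d) = (1 + (-3 + 6))*(d/d + d) = (1 + 3)*(1 + d) = 4*(1 + d) = 4 + 4*d)
(-100 + a(3))**2 = (-100 + (4 + 4*3))**2 = (-100 + (4 + 12))**2 = (-100 + 16)**2 = (-84)**2 = 7056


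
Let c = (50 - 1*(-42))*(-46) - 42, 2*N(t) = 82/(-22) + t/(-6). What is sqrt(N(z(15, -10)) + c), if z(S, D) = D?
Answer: 2*I*sqrt(1163877)/33 ≈ 65.384*I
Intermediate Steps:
N(t) = -41/22 - t/12 (N(t) = (82/(-22) + t/(-6))/2 = (82*(-1/22) + t*(-1/6))/2 = (-41/11 - t/6)/2 = -41/22 - t/12)
c = -4274 (c = (50 + 42)*(-46) - 42 = 92*(-46) - 42 = -4232 - 42 = -4274)
sqrt(N(z(15, -10)) + c) = sqrt((-41/22 - 1/12*(-10)) - 4274) = sqrt((-41/22 + 5/6) - 4274) = sqrt(-34/33 - 4274) = sqrt(-141076/33) = 2*I*sqrt(1163877)/33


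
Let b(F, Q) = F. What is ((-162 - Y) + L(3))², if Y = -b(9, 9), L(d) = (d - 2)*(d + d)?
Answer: 21609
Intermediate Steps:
L(d) = 2*d*(-2 + d) (L(d) = (-2 + d)*(2*d) = 2*d*(-2 + d))
Y = -9 (Y = -1*9 = -9)
((-162 - Y) + L(3))² = ((-162 - 1*(-9)) + 2*3*(-2 + 3))² = ((-162 + 9) + 2*3*1)² = (-153 + 6)² = (-147)² = 21609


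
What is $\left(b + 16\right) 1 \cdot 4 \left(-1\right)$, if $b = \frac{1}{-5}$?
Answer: $- \frac{316}{5} \approx -63.2$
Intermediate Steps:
$b = - \frac{1}{5} \approx -0.2$
$\left(b + 16\right) 1 \cdot 4 \left(-1\right) = \left(- \frac{1}{5} + 16\right) 1 \cdot 4 \left(-1\right) = \frac{79 \cdot 4 \left(-1\right)}{5} = \frac{79}{5} \left(-4\right) = - \frac{316}{5}$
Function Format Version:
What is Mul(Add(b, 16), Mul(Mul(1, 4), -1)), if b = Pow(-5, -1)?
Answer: Rational(-316, 5) ≈ -63.200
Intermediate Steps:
b = Rational(-1, 5) ≈ -0.20000
Mul(Add(b, 16), Mul(Mul(1, 4), -1)) = Mul(Add(Rational(-1, 5), 16), Mul(Mul(1, 4), -1)) = Mul(Rational(79, 5), Mul(4, -1)) = Mul(Rational(79, 5), -4) = Rational(-316, 5)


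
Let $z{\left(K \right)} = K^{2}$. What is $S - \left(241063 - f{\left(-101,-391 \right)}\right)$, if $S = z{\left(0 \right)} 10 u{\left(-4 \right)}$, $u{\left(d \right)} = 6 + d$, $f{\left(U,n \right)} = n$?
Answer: $-241454$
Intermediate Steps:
$S = 0$ ($S = 0^{2} \cdot 10 \left(6 - 4\right) = 0 \cdot 10 \cdot 2 = 0 \cdot 2 = 0$)
$S - \left(241063 - f{\left(-101,-391 \right)}\right) = 0 - \left(241063 - -391\right) = 0 - \left(241063 + 391\right) = 0 - 241454 = -241454$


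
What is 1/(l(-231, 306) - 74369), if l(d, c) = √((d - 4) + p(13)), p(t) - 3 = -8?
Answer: -74369/5530748401 - 4*I*√15/5530748401 ≈ -1.3446e-5 - 2.8011e-9*I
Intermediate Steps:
p(t) = -5 (p(t) = 3 - 8 = -5)
l(d, c) = √(-9 + d) (l(d, c) = √((d - 4) - 5) = √((-4 + d) - 5) = √(-9 + d))
1/(l(-231, 306) - 74369) = 1/(√(-9 - 231) - 74369) = 1/(√(-240) - 74369) = 1/(4*I*√15 - 74369) = 1/(-74369 + 4*I*√15)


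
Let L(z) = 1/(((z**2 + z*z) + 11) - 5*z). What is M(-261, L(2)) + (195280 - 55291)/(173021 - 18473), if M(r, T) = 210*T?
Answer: 1248703/51516 ≈ 24.239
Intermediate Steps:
L(z) = 1/(11 - 5*z + 2*z**2) (L(z) = 1/(((z**2 + z**2) + 11) - 5*z) = 1/((2*z**2 + 11) - 5*z) = 1/((11 + 2*z**2) - 5*z) = 1/(11 - 5*z + 2*z**2))
M(-261, L(2)) + (195280 - 55291)/(173021 - 18473) = 210/(11 - 5*2 + 2*2**2) + (195280 - 55291)/(173021 - 18473) = 210/(11 - 10 + 2*4) + 139989/154548 = 210/(11 - 10 + 8) + 139989*(1/154548) = 210/9 + 46663/51516 = 210*(1/9) + 46663/51516 = 70/3 + 46663/51516 = 1248703/51516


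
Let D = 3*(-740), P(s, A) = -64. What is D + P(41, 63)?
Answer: -2284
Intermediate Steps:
D = -2220
D + P(41, 63) = -2220 - 64 = -2284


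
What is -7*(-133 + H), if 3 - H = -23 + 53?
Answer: 1120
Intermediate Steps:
H = -27 (H = 3 - (-23 + 53) = 3 - 1*30 = 3 - 30 = -27)
-7*(-133 + H) = -7*(-133 - 27) = -7*(-160) = 1120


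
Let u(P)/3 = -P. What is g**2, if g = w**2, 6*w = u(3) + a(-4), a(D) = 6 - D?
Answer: 1/1296 ≈ 0.00077160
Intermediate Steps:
u(P) = -3*P (u(P) = 3*(-P) = -3*P)
w = 1/6 (w = (-3*3 + (6 - 1*(-4)))/6 = (-9 + (6 + 4))/6 = (-9 + 10)/6 = (1/6)*1 = 1/6 ≈ 0.16667)
g = 1/36 (g = (1/6)**2 = 1/36 ≈ 0.027778)
g**2 = (1/36)**2 = 1/1296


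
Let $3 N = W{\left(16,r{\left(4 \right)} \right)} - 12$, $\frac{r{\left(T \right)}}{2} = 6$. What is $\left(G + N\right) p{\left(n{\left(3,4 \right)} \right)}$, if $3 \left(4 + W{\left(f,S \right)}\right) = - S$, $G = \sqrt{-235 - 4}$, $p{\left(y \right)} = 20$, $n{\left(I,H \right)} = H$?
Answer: $- \frac{400}{3} + 20 i \sqrt{239} \approx -133.33 + 309.19 i$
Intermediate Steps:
$r{\left(T \right)} = 12$ ($r{\left(T \right)} = 2 \cdot 6 = 12$)
$G = i \sqrt{239}$ ($G = \sqrt{-239} = i \sqrt{239} \approx 15.46 i$)
$W{\left(f,S \right)} = -4 - \frac{S}{3}$ ($W{\left(f,S \right)} = -4 + \frac{\left(-1\right) S}{3} = -4 - \frac{S}{3}$)
$N = - \frac{20}{3}$ ($N = \frac{\left(-4 - 4\right) - 12}{3} = \frac{-8 - 12}{3} = \frac{1}{3} \left(-20\right) = - \frac{20}{3} \approx -6.6667$)
$\left(G + N\right) p{\left(n{\left(3,4 \right)} \right)} = \left(i \sqrt{239} - \frac{20}{3}\right) 20 = \left(- \frac{20}{3} + i \sqrt{239}\right) 20 = - \frac{400}{3} + 20 i \sqrt{239}$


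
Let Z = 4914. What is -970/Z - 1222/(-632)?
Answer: 1347967/776412 ≈ 1.7361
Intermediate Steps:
-970/Z - 1222/(-632) = -970/4914 - 1222/(-632) = -970*1/4914 - 1222*(-1/632) = -485/2457 + 611/316 = 1347967/776412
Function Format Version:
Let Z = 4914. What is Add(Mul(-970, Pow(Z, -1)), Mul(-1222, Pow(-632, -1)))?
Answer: Rational(1347967, 776412) ≈ 1.7361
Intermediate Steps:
Add(Mul(-970, Pow(Z, -1)), Mul(-1222, Pow(-632, -1))) = Add(Mul(-970, Pow(4914, -1)), Mul(-1222, Pow(-632, -1))) = Add(Mul(-970, Rational(1, 4914)), Mul(-1222, Rational(-1, 632))) = Add(Rational(-485, 2457), Rational(611, 316)) = Rational(1347967, 776412)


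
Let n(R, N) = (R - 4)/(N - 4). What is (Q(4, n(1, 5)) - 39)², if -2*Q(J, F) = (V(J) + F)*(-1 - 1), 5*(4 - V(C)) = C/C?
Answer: 36481/25 ≈ 1459.2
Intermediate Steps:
V(C) = 19/5 (V(C) = 4 - C/(5*C) = 4 - ⅕*1 = 4 - ⅕ = 19/5)
n(R, N) = (-4 + R)/(-4 + N)
Q(J, F) = 19/5 + F (Q(J, F) = -(19/5 + F)*(-1 - 1)/2 = -(19/5 + F)*(-2)/2 = -(-38/5 - 2*F)/2 = 19/5 + F)
(Q(4, n(1, 5)) - 39)² = ((19/5 + (-4 + 1)/(-4 + 5)) - 39)² = ((19/5 - 3/1) - 39)² = ((19/5 + 1*(-3)) - 39)² = ((19/5 - 3) - 39)² = (⅘ - 39)² = (-191/5)² = 36481/25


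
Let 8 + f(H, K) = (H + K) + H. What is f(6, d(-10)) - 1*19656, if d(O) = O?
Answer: -19662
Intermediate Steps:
f(H, K) = -8 + K + 2*H (f(H, K) = -8 + ((H + K) + H) = -8 + (K + 2*H) = -8 + K + 2*H)
f(6, d(-10)) - 1*19656 = (-8 - 10 + 2*6) - 1*19656 = (-8 - 10 + 12) - 19656 = -6 - 19656 = -19662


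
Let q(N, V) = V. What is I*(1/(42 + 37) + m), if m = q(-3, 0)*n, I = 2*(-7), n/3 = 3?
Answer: -14/79 ≈ -0.17722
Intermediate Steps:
n = 9 (n = 3*3 = 9)
I = -14
m = 0 (m = 0*9 = 0)
I*(1/(42 + 37) + m) = -14*(1/(42 + 37) + 0) = -14*(1/79 + 0) = -14*1/79 = -14/79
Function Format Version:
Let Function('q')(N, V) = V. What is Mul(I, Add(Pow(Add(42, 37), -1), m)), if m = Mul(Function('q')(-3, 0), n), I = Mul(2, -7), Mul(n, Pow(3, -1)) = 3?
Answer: Rational(-14, 79) ≈ -0.17722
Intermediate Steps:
n = 9 (n = Mul(3, 3) = 9)
I = -14
m = 0 (m = Mul(0, 9) = 0)
Mul(I, Add(Pow(Add(42, 37), -1), m)) = Mul(-14, Add(Pow(Add(42, 37), -1), 0)) = Mul(-14, Add(Pow(79, -1), 0)) = Mul(-14, Add(Rational(1, 79), 0)) = Mul(-14, Rational(1, 79)) = Rational(-14, 79)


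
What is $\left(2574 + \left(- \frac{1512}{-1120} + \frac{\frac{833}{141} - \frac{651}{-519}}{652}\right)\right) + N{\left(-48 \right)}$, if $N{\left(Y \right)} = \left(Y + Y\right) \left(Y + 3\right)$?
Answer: $\frac{548327242043}{79521180} \approx 6895.4$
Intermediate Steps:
$N{\left(Y \right)} = 2 Y \left(3 + Y\right)$
$\left(2574 + \left(- \frac{1512}{-1120} + \frac{\frac{833}{141} - \frac{651}{-519}}{652}\right)\right) + N{\left(-48 \right)} = \left(2574 + \left(- \frac{1512}{-1120} + \frac{\frac{833}{141} - \frac{651}{-519}}{652}\right)\right) + 2 \left(-48\right) \left(3 - 48\right) = \left(2574 + \left(\left(-1512\right) \left(- \frac{1}{1120}\right) + \left(833 \cdot \frac{1}{141} - - \frac{217}{173}\right) \frac{1}{652}\right)\right) + 2 \left(-48\right) \left(-45\right) = \left(2574 + \left(\frac{27}{20} + \left(\frac{833}{141} + \frac{217}{173}\right) \frac{1}{652}\right)\right) + 4320 = \left(2574 + \left(\frac{27}{20} + \frac{174706}{24393} \cdot \frac{1}{652}\right)\right) + 4320 = \left(2574 + \left(\frac{27}{20} + \frac{87353}{7952118}\right)\right) + 4320 = \left(2574 + \frac{108227123}{79521180}\right) + 4320 = \frac{204795744443}{79521180} + 4320 = \frac{548327242043}{79521180}$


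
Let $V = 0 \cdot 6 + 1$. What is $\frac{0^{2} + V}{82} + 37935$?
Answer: $\frac{3110671}{82} \approx 37935.0$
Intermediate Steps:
$V = 1$ ($V = 0 + 1 = 1$)
$\frac{0^{2} + V}{82} + 37935 = \frac{0^{2} + 1}{82} + 37935 = \frac{0 + 1}{82} + 37935 = \frac{1}{82} \cdot 1 + 37935 = \frac{1}{82} + 37935 = \frac{3110671}{82}$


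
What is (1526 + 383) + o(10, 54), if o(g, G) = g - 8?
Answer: 1911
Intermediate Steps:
o(g, G) = -8 + g
(1526 + 383) + o(10, 54) = (1526 + 383) + (-8 + 10) = 1909 + 2 = 1911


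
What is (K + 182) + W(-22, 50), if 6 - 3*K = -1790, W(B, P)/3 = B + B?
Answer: 1946/3 ≈ 648.67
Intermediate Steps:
W(B, P) = 6*B (W(B, P) = 3*(B + B) = 3*(2*B) = 6*B)
K = 1796/3 (K = 2 - ⅓*(-1790) = 2 + 1790/3 = 1796/3 ≈ 598.67)
(K + 182) + W(-22, 50) = (1796/3 + 182) + 6*(-22) = 2342/3 - 132 = 1946/3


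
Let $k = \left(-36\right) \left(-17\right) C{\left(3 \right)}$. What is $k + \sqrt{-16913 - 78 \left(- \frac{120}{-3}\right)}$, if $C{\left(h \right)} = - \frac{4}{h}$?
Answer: $-816 + i \sqrt{20033} \approx -816.0 + 141.54 i$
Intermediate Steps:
$k = -816$ ($k = \left(-36\right) \left(-17\right) \left(- \frac{4}{3}\right) = 612 \left(\left(-4\right) \frac{1}{3}\right) = 612 \left(- \frac{4}{3}\right) = -816$)
$k + \sqrt{-16913 - 78 \left(- \frac{120}{-3}\right)} = -816 + \sqrt{-16913 - 78 \left(- \frac{120}{-3}\right)} = -816 + \sqrt{-16913 - 78 \left(\left(-120\right) \left(- \frac{1}{3}\right)\right)} = -816 + \sqrt{-16913 - 3120} = -816 + \sqrt{-20033} = -816 + i \sqrt{20033}$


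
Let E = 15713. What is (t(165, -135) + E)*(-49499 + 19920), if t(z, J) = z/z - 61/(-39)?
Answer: -18129176153/39 ≈ -4.6485e+8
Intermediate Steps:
t(z, J) = 100/39 (t(z, J) = 1 - 61*(-1/39) = 1 + 61/39 = 100/39)
(t(165, -135) + E)*(-49499 + 19920) = (100/39 + 15713)*(-49499 + 19920) = (612907/39)*(-29579) = -18129176153/39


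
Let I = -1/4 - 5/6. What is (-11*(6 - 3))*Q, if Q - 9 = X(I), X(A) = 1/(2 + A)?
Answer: -333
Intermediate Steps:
I = -13/12 (I = -1*¼ - 5*⅙ = -¼ - ⅚ = -13/12 ≈ -1.0833)
Q = 111/11 (Q = 9 + 1/(2 - 13/12) = 9 + 1/(11/12) = 9 + 12/11 = 111/11 ≈ 10.091)
(-11*(6 - 3))*Q = -11*(6 - 3)*(111/11) = -11*3*(111/11) = -33*111/11 = -333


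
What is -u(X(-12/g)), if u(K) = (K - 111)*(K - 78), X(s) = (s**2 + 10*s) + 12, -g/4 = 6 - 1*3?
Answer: -4840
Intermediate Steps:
g = -12 (g = -4*(6 - 1*3) = -4*(6 - 3) = -4*3 = -12)
X(s) = 12 + s**2 + 10*s
u(K) = (-111 + K)*(-78 + K)
-u(X(-12/g)) = -(8658 + (12 + (-12/(-12))**2 + 10*(-12/(-12)))**2 - 189*(12 + (-12/(-12))**2 + 10*(-12/(-12)))) = -(8658 + (12 + (-12*(-1/12))**2 + 10*(-12*(-1/12)))**2 - 189*(12 + (-12*(-1/12))**2 + 10*(-12*(-1/12)))) = -(8658 + (12 + 1**2 + 10*1)**2 - 189*(12 + 1**2 + 10*1)) = -(8658 + (12 + 1 + 10)**2 - 189*(12 + 1 + 10)) = -(8658 + 23**2 - 189*23) = -(8658 + 529 - 4347) = -1*4840 = -4840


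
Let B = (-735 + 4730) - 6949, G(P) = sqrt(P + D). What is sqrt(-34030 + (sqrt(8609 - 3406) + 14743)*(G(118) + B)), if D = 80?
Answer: I*sqrt(34030 + (2954 - 3*sqrt(22))*(14743 + 11*sqrt(43))) ≈ 6602.2*I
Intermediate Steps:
G(P) = sqrt(80 + P) (G(P) = sqrt(P + 80) = sqrt(80 + P))
B = -2954 (B = 3995 - 6949 = -2954)
sqrt(-34030 + (sqrt(8609 - 3406) + 14743)*(G(118) + B)) = sqrt(-34030 + (sqrt(8609 - 3406) + 14743)*(sqrt(80 + 118) - 2954)) = sqrt(-34030 + (sqrt(5203) + 14743)*(sqrt(198) - 2954)) = sqrt(-34030 + (11*sqrt(43) + 14743)*(3*sqrt(22) - 2954)) = sqrt(-34030 + (14743 + 11*sqrt(43))*(-2954 + 3*sqrt(22))) = sqrt(-34030 + (-2954 + 3*sqrt(22))*(14743 + 11*sqrt(43)))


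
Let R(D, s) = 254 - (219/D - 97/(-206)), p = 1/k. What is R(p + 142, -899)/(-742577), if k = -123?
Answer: -53329149/157155064990 ≈ -0.00033934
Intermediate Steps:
p = -1/123 (p = 1/(-123) = -1/123 ≈ -0.0081301)
R(D, s) = 52227/206 - 219/D (R(D, s) = 254 - (219/D - 97*(-1/206)) = 254 - (219/D + 97/206) = 254 - (97/206 + 219/D) = 254 + (-97/206 - 219/D) = 52227/206 - 219/D)
R(p + 142, -899)/(-742577) = (52227/206 - 219/(-1/123 + 142))/(-742577) = (52227/206 - 219/17465/123)*(-1/742577) = (52227/206 - 219*123/17465)*(-1/742577) = (52227/206 - 26937/17465)*(-1/742577) = (906595533/3597790)*(-1/742577) = -53329149/157155064990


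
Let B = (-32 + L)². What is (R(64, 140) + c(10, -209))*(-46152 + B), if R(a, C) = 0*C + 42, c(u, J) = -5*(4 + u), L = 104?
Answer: 1147104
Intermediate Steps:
c(u, J) = -20 - 5*u
R(a, C) = 42 (R(a, C) = 0 + 42 = 42)
B = 5184 (B = (-32 + 104)² = 72² = 5184)
(R(64, 140) + c(10, -209))*(-46152 + B) = (42 + (-20 - 5*10))*(-46152 + 5184) = (42 + (-20 - 50))*(-40968) = (42 - 70)*(-40968) = -28*(-40968) = 1147104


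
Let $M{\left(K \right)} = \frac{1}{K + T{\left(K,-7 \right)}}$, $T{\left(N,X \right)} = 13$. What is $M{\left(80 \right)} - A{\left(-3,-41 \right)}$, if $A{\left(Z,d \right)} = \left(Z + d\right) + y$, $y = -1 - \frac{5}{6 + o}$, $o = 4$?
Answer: $\frac{8465}{186} \approx 45.511$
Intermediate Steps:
$y = - \frac{3}{2}$ ($y = -1 - \frac{5}{6 + 4} = -1 - \frac{5}{10} = -1 - \frac{1}{2} = - \frac{3}{2} \approx -1.5$)
$M{\left(K \right)} = \frac{1}{13 + K}$ ($M{\left(K \right)} = \frac{1}{K + 13} = \frac{1}{13 + K}$)
$A{\left(Z,d \right)} = - \frac{3}{2} + Z + d$ ($A{\left(Z,d \right)} = \left(Z + d\right) - \frac{3}{2} = - \frac{3}{2} + Z + d$)
$M{\left(80 \right)} - A{\left(-3,-41 \right)} = \frac{1}{13 + 80} - \left(- \frac{3}{2} - 3 - 41\right) = \frac{1}{93} - - \frac{91}{2} = \frac{1}{93} + \frac{91}{2} = \frac{8465}{186}$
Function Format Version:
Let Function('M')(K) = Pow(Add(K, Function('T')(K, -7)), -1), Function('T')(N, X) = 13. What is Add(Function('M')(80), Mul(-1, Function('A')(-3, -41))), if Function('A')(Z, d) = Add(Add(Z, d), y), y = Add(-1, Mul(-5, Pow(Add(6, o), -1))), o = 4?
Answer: Rational(8465, 186) ≈ 45.511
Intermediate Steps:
y = Rational(-3, 2) (y = Add(-1, Mul(-5, Pow(Add(6, 4), -1))) = Add(-1, Mul(-5, Pow(10, -1))) = Add(-1, Mul(-5, Rational(1, 10))) = Add(-1, Rational(-1, 2)) = Rational(-3, 2) ≈ -1.5000)
Function('M')(K) = Pow(Add(13, K), -1) (Function('M')(K) = Pow(Add(K, 13), -1) = Pow(Add(13, K), -1))
Function('A')(Z, d) = Add(Rational(-3, 2), Z, d) (Function('A')(Z, d) = Add(Add(Z, d), Rational(-3, 2)) = Add(Rational(-3, 2), Z, d))
Add(Function('M')(80), Mul(-1, Function('A')(-3, -41))) = Add(Pow(Add(13, 80), -1), Mul(-1, Add(Rational(-3, 2), -3, -41))) = Add(Pow(93, -1), Mul(-1, Rational(-91, 2))) = Add(Rational(1, 93), Rational(91, 2)) = Rational(8465, 186)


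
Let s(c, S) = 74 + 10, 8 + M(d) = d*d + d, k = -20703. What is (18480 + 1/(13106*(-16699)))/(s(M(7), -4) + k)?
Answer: -4044479097119/4512614421186 ≈ -0.89626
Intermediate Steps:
M(d) = -8 + d + d² (M(d) = -8 + (d*d + d) = -8 + (d² + d) = -8 + (d + d²) = -8 + d + d²)
s(c, S) = 84
(18480 + 1/(13106*(-16699)))/(s(M(7), -4) + k) = (18480 + 1/(13106*(-16699)))/(84 - 20703) = (18480 + (1/13106)*(-1/16699))/(-20619) = (18480 - 1/218857094)*(-1/20619) = (4044479097119/218857094)*(-1/20619) = -4044479097119/4512614421186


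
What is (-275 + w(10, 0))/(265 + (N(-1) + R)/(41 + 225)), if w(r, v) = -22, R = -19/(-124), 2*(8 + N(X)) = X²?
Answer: -3265416/2913283 ≈ -1.1209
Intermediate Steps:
N(X) = -8 + X²/2
R = 19/124 (R = -19*(-1/124) = 19/124 ≈ 0.15323)
(-275 + w(10, 0))/(265 + (N(-1) + R)/(41 + 225)) = (-275 - 22)/(265 + ((-8 + (½)*(-1)²) + 19/124)/(41 + 225)) = -297/(265 + ((-8 + (½)*1) + 19/124)/266) = -297/(265 + ((-8 + ½) + 19/124)*(1/266)) = -297/(265 + (-15/2 + 19/124)*(1/266)) = -297/(265 - 911/124*1/266) = -297/(265 - 911/32984) = -297/8739849/32984 = -297*32984/8739849 = -3265416/2913283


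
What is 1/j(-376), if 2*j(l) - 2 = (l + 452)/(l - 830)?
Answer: 603/584 ≈ 1.0325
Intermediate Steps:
j(l) = 1 + (452 + l)/(2*(-830 + l)) (j(l) = 1 + ((l + 452)/(l - 830))/2 = 1 + ((452 + l)/(-830 + l))/2 = 1 + (452 + l)/(2*(-830 + l)))
1/j(-376) = 1/((-1208 + 3*(-376))/(2*(-830 - 376))) = 1/((½)*(-1208 - 1128)/(-1206)) = 1/((½)*(-1/1206)*(-2336)) = 1/(584/603) = 603/584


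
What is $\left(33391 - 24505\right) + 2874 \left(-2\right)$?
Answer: $3138$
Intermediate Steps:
$\left(33391 - 24505\right) + 2874 \left(-2\right) = 8886 - 5748 = 3138$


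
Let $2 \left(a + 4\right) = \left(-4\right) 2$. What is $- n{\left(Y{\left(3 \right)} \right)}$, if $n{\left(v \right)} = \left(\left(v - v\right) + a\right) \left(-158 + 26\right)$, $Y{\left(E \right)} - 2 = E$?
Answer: $-1056$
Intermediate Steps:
$Y{\left(E \right)} = 2 + E$
$a = -8$ ($a = -4 + \frac{\left(-4\right) 2}{2} = -4 + \frac{1}{2} \left(-8\right) = -4 - 4 = -8$)
$n{\left(v \right)} = 1056$ ($n{\left(v \right)} = \left(\left(v - v\right) - 8\right) \left(-158 + 26\right) = \left(0 - 8\right) \left(-132\right) = \left(-8\right) \left(-132\right) = 1056$)
$- n{\left(Y{\left(3 \right)} \right)} = \left(-1\right) 1056 = -1056$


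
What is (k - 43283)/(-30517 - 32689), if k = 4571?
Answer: 19356/31603 ≈ 0.61247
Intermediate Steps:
(k - 43283)/(-30517 - 32689) = (4571 - 43283)/(-30517 - 32689) = -38712/(-63206) = -38712*(-1/63206) = 19356/31603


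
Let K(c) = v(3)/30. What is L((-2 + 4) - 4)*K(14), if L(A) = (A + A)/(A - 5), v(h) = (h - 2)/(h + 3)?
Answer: 1/315 ≈ 0.0031746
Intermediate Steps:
v(h) = (-2 + h)/(3 + h)
K(c) = 1/180 (K(c) = ((-2 + 3)/(3 + 3))/30 = (1/6)*(1/30) = ((⅙)*1)*(1/30) = (⅙)*(1/30) = 1/180)
L(A) = 2*A/(-5 + A) (L(A) = (2*A)/(-5 + A) = 2*A/(-5 + A))
L((-2 + 4) - 4)*K(14) = (2*((-2 + 4) - 4)/(-5 + ((-2 + 4) - 4)))*(1/180) = (2*(2 - 4)/(-5 + (2 - 4)))*(1/180) = (2*(-2)/(-5 - 2))*(1/180) = (2*(-2)/(-7))*(1/180) = (2*(-2)*(-⅐))*(1/180) = (4/7)*(1/180) = 1/315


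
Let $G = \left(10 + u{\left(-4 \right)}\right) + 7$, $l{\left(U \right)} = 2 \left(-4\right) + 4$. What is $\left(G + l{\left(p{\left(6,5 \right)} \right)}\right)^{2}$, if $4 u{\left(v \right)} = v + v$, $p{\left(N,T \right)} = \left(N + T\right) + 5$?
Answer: $121$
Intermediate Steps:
$p{\left(N,T \right)} = 5 + N + T$
$u{\left(v \right)} = \frac{v}{2}$ ($u{\left(v \right)} = \frac{v + v}{4} = \frac{2 v}{4} = \frac{v}{2}$)
$l{\left(U \right)} = -4$ ($l{\left(U \right)} = -8 + 4 = -4$)
$G = 15$ ($G = \left(10 + \frac{1}{2} \left(-4\right)\right) + 7 = \left(10 - 2\right) + 7 = 8 + 7 = 15$)
$\left(G + l{\left(p{\left(6,5 \right)} \right)}\right)^{2} = \left(15 - 4\right)^{2} = 11^{2} = 121$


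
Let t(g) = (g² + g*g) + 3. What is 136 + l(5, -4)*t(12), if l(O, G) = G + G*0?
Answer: -1028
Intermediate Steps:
l(O, G) = G (l(O, G) = G + 0 = G)
t(g) = 3 + 2*g² (t(g) = (g² + g²) + 3 = 2*g² + 3 = 3 + 2*g²)
136 + l(5, -4)*t(12) = 136 - 4*(3 + 2*12²) = 136 - 4*(3 + 2*144) = 136 - 4*(3 + 288) = 136 - 4*291 = 136 - 1164 = -1028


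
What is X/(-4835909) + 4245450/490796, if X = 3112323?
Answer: 9501547092471/1186722396782 ≈ 8.0065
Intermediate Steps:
X/(-4835909) + 4245450/490796 = 3112323/(-4835909) + 4245450/490796 = 3112323*(-1/4835909) + 4245450*(1/490796) = -3112323/4835909 + 2122725/245398 = 9501547092471/1186722396782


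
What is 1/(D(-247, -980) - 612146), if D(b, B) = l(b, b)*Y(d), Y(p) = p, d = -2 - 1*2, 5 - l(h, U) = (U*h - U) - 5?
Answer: -1/367162 ≈ -2.7236e-6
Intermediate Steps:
l(h, U) = 10 + U - U*h (l(h, U) = 5 - ((U*h - U) - 5) = 5 - ((-U + U*h) - 5) = 5 - (-5 - U + U*h) = 5 + (5 + U - U*h) = 10 + U - U*h)
d = -4 (d = -2 - 2 = -4)
D(b, B) = -40 - 4*b + 4*b**2 (D(b, B) = (10 + b - b*b)*(-4) = (10 + b - b**2)*(-4) = -40 - 4*b + 4*b**2)
1/(D(-247, -980) - 612146) = 1/((-40 - 4*(-247) + 4*(-247)**2) - 612146) = 1/((-40 + 988 + 4*61009) - 612146) = 1/((-40 + 988 + 244036) - 612146) = 1/(244984 - 612146) = 1/(-367162) = -1/367162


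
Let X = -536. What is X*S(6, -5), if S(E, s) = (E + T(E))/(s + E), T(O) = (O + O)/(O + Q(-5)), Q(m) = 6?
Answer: -3752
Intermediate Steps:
T(O) = 2*O/(6 + O) (T(O) = (O + O)/(O + 6) = (2*O)/(6 + O) = 2*O/(6 + O))
S(E, s) = (E + 2*E/(6 + E))/(E + s) (S(E, s) = (E + 2*E/(6 + E))/(s + E) = (E + 2*E/(6 + E))/(E + s))
X*S(6, -5) = -3216*(8 + 6)/((6 + 6)*(6 - 5)) = -3216*14/(12*1) = -3216*14/12 = -536*7 = -3752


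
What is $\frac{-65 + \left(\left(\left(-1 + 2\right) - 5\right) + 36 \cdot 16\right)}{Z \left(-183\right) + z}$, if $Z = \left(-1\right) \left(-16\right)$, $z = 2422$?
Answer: $- \frac{507}{506} \approx -1.002$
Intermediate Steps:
$Z = 16$
$\frac{-65 + \left(\left(\left(-1 + 2\right) - 5\right) + 36 \cdot 16\right)}{Z \left(-183\right) + z} = \frac{-65 + \left(\left(\left(-1 + 2\right) - 5\right) + 36 \cdot 16\right)}{16 \left(-183\right) + 2422} = \frac{-65 + \left(\left(1 - 5\right) + 576\right)}{-2928 + 2422} = \frac{-65 + \left(-4 + 576\right)}{-506} = \left(-65 + 572\right) \left(- \frac{1}{506}\right) = 507 \left(- \frac{1}{506}\right) = - \frac{507}{506}$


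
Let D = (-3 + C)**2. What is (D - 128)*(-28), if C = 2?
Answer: 3556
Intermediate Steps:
D = 1 (D = (-3 + 2)**2 = (-1)**2 = 1)
(D - 128)*(-28) = (1 - 128)*(-28) = -127*(-28) = 3556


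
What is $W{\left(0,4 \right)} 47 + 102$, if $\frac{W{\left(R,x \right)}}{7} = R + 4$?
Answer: $1418$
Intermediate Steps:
$W{\left(R,x \right)} = 28 + 7 R$ ($W{\left(R,x \right)} = 7 \left(R + 4\right) = 7 \left(4 + R\right) = 28 + 7 R$)
$W{\left(0,4 \right)} 47 + 102 = \left(28 + 7 \cdot 0\right) 47 + 102 = \left(28 + 0\right) 47 + 102 = 28 \cdot 47 + 102 = 1316 + 102 = 1418$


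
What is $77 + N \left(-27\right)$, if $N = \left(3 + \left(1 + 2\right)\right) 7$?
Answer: $-1057$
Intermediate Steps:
$N = 42$ ($N = \left(3 + 3\right) 7 = 6 \cdot 7 = 42$)
$77 + N \left(-27\right) = 77 + 42 \left(-27\right) = 77 - 1134 = -1057$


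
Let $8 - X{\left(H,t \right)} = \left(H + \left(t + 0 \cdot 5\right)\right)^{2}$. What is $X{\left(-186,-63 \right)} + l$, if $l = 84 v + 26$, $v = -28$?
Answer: $-64319$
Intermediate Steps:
$X{\left(H,t \right)} = 8 - \left(H + t\right)^{2}$ ($X{\left(H,t \right)} = 8 - \left(H + \left(t + 0 \cdot 5\right)\right)^{2} = 8 - \left(H + \left(t + 0\right)\right)^{2} = 8 - \left(H + t\right)^{2}$)
$l = -2326$ ($l = 84 \left(-28\right) + 26 = -2352 + 26 = -2326$)
$X{\left(-186,-63 \right)} + l = \left(8 - \left(-186 - 63\right)^{2}\right) - 2326 = \left(8 - \left(-249\right)^{2}\right) - 2326 = \left(8 - 62001\right) - 2326 = -61993 - 2326 = -64319$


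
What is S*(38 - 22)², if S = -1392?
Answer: -356352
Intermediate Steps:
S*(38 - 22)² = -1392*(38 - 22)² = -1392*16² = -1392*256 = -356352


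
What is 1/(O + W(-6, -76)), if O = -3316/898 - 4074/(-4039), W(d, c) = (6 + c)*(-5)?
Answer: 259073/89980202 ≈ 0.0028792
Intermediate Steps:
W(d, c) = -30 - 5*c
O = -695348/259073 (O = -3316*1/898 - 4074*(-1/4039) = -1658/449 + 582/577 = -695348/259073 ≈ -2.6840)
1/(O + W(-6, -76)) = 1/(-695348/259073 + (-30 - 5*(-76))) = 1/(-695348/259073 + (-30 + 380)) = 1/(-695348/259073 + 350) = 1/(89980202/259073) = 259073/89980202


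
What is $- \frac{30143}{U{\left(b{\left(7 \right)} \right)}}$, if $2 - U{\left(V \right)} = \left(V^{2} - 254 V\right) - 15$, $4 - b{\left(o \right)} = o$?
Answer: $\frac{30143}{754} \approx 39.977$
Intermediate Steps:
$b{\left(o \right)} = 4 - o$
$U{\left(V \right)} = 17 - V^{2} + 254 V$ ($U{\left(V \right)} = 2 - \left(\left(V^{2} - 254 V\right) - 15\right) = 2 - \left(-15 + V^{2} - 254 V\right) = 2 + \left(15 - V^{2} + 254 V\right) = 17 - V^{2} + 254 V$)
$- \frac{30143}{U{\left(b{\left(7 \right)} \right)}} = - \frac{30143}{17 - \left(4 - 7\right)^{2} + 254 \left(4 - 7\right)} = - \frac{30143}{17 - \left(-3\right)^{2} + 254 \left(-3\right)} = - \frac{30143}{17 - 9 - 762} = - \frac{30143}{-754} = \left(-30143\right) \left(- \frac{1}{754}\right) = \frac{30143}{754}$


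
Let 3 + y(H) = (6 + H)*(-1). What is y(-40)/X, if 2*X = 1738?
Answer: 31/869 ≈ 0.035673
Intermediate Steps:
y(H) = -9 - H (y(H) = -3 + (6 + H)*(-1) = -3 + (-6 - H) = -9 - H)
X = 869 (X = (½)*1738 = 869)
y(-40)/X = (-9 - 1*(-40))/869 = (-9 + 40)*(1/869) = 31*(1/869) = 31/869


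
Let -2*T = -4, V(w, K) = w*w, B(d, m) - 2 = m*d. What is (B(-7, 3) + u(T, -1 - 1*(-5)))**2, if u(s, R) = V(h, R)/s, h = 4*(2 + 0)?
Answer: 169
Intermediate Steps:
h = 8 (h = 4*2 = 8)
B(d, m) = 2 + d*m (B(d, m) = 2 + m*d = 2 + d*m)
V(w, K) = w**2
T = 2 (T = -1/2*(-4) = 2)
u(s, R) = 64/s (u(s, R) = 8**2/s = 64/s)
(B(-7, 3) + u(T, -1 - 1*(-5)))**2 = ((2 - 7*3) + 64/2)**2 = ((2 - 21) + 64*(1/2))**2 = (-19 + 32)**2 = 13**2 = 169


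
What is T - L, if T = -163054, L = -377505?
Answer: 214451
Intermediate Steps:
T - L = -163054 - 1*(-377505) = -163054 + 377505 = 214451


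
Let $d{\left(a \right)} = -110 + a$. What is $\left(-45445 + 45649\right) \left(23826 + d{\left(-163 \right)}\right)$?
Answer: $4804812$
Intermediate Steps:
$\left(-45445 + 45649\right) \left(23826 + d{\left(-163 \right)}\right) = \left(-45445 + 45649\right) \left(23826 - 273\right) = 204 \left(23826 - 273\right) = 204 \cdot 23553 = 4804812$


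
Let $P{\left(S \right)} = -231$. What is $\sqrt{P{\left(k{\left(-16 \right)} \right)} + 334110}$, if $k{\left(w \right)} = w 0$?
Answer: $\sqrt{333879} \approx 577.82$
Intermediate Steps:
$k{\left(w \right)} = 0$
$\sqrt{P{\left(k{\left(-16 \right)} \right)} + 334110} = \sqrt{-231 + 334110} = \sqrt{333879}$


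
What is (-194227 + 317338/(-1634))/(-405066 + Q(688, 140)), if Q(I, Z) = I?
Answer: 4180056/8694127 ≈ 0.48079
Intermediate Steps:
(-194227 + 317338/(-1634))/(-405066 + Q(688, 140)) = (-194227 + 317338/(-1634))/(-405066 + 688) = (-194227 + 317338*(-1/1634))/(-404378) = (-194227 - 8351/43)*(-1/404378) = -8360112/43*(-1/404378) = 4180056/8694127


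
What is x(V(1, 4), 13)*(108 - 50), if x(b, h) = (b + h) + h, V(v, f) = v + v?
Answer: 1624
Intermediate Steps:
V(v, f) = 2*v
x(b, h) = b + 2*h
x(V(1, 4), 13)*(108 - 50) = (2*1 + 2*13)*(108 - 50) = (2 + 26)*58 = 28*58 = 1624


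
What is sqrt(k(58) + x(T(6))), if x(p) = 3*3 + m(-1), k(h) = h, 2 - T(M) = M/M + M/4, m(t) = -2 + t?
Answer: 8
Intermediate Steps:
T(M) = 1 - M/4 (T(M) = 2 - (M/M + M/4) = 2 - (1 + M*(1/4)) = 2 - (1 + M/4) = 2 + (-1 - M/4) = 1 - M/4)
x(p) = 6 (x(p) = 3*3 + (-2 - 1) = 9 - 3 = 6)
sqrt(k(58) + x(T(6))) = sqrt(58 + 6) = sqrt(64) = 8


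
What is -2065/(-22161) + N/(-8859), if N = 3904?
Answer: -7580301/21813811 ≈ -0.34750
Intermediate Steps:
-2065/(-22161) + N/(-8859) = -2065/(-22161) + 3904/(-8859) = -2065*(-1/22161) + 3904*(-1/8859) = 2065/22161 - 3904/8859 = -7580301/21813811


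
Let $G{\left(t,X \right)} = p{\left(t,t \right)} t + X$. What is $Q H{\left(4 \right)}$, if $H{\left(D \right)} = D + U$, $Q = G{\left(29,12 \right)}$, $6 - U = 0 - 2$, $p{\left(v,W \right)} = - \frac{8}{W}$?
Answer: $48$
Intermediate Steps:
$U = 8$ ($U = 6 - \left(0 - 2\right) = 6 - -2 = 6 + 2 = 8$)
$G{\left(t,X \right)} = -8 + X$ ($G{\left(t,X \right)} = - \frac{8}{t} t + X = -8 + X$)
$Q = 4$ ($Q = -8 + 12 = 4$)
$H{\left(D \right)} = 8 + D$ ($H{\left(D \right)} = D + 8 = 8 + D$)
$Q H{\left(4 \right)} = 4 \left(8 + 4\right) = 4 \cdot 12 = 48$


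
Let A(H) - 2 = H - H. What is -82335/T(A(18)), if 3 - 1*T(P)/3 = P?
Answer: -27445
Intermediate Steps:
A(H) = 2 (A(H) = 2 + (H - H) = 2 + 0 = 2)
T(P) = 9 - 3*P
-82335/T(A(18)) = -82335/(9 - 3*2) = -82335/(9 - 6) = -82335/3 = -82335*1/3 = -27445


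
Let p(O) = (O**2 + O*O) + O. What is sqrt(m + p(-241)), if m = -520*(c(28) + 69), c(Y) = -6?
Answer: sqrt(83161) ≈ 288.38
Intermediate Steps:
m = -32760 (m = -520*(-6 + 69) = -520*63 = -32760)
p(O) = O + 2*O**2 (p(O) = (O**2 + O**2) + O = 2*O**2 + O = O + 2*O**2)
sqrt(m + p(-241)) = sqrt(-32760 - 241*(1 + 2*(-241))) = sqrt(-32760 - 241*(1 - 482)) = sqrt(-32760 - 241*(-481)) = sqrt(-32760 + 115921) = sqrt(83161)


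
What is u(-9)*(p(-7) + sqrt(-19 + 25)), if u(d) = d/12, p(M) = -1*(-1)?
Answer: -3/4 - 3*sqrt(6)/4 ≈ -2.5871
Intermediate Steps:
p(M) = 1
u(d) = d/12 (u(d) = d*(1/12) = d/12)
u(-9)*(p(-7) + sqrt(-19 + 25)) = ((1/12)*(-9))*(1 + sqrt(-19 + 25)) = -3*(1 + sqrt(6))/4 = -3/4 - 3*sqrt(6)/4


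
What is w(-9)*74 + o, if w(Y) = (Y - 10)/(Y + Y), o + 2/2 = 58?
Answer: 1216/9 ≈ 135.11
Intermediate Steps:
o = 57 (o = -1 + 58 = 57)
w(Y) = (-10 + Y)/(2*Y) (w(Y) = (-10 + Y)/((2*Y)) = (-10 + Y)*(1/(2*Y)) = (-10 + Y)/(2*Y))
w(-9)*74 + o = ((½)*(-10 - 9)/(-9))*74 + 57 = ((½)*(-⅑)*(-19))*74 + 57 = (19/18)*74 + 57 = 703/9 + 57 = 1216/9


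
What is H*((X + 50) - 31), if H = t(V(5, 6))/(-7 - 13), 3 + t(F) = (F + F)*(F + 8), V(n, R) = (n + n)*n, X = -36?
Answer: 98549/20 ≈ 4927.5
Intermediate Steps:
V(n, R) = 2*n² (V(n, R) = (2*n)*n = 2*n²)
t(F) = -3 + 2*F*(8 + F) (t(F) = -3 + (F + F)*(F + 8) = -3 + (2*F)*(8 + F) = -3 + 2*F*(8 + F))
H = -5797/20 (H = (-3 + 2*(2*5²)² + 16*(2*5²))/(-7 - 13) = (-3 + 2*(2*25)² + 16*(2*25))/(-20) = (-3 + 2*50² + 16*50)*(-1/20) = (-3 + 2*2500 + 800)*(-1/20) = (-3 + 5000 + 800)*(-1/20) = 5797*(-1/20) = -5797/20 ≈ -289.85)
H*((X + 50) - 31) = -5797*((-36 + 50) - 31)/20 = -5797*(14 - 31)/20 = -5797/20*(-17) = 98549/20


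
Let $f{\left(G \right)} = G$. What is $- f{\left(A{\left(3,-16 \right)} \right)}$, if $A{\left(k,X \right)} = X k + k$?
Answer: $45$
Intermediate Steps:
$A{\left(k,X \right)} = k + X k$
$- f{\left(A{\left(3,-16 \right)} \right)} = - 3 \left(1 - 16\right) = - 3 \left(-15\right) = \left(-1\right) \left(-45\right) = 45$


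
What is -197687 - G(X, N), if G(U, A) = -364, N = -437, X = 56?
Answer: -197323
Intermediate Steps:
-197687 - G(X, N) = -197687 - 1*(-364) = -197687 + 364 = -197323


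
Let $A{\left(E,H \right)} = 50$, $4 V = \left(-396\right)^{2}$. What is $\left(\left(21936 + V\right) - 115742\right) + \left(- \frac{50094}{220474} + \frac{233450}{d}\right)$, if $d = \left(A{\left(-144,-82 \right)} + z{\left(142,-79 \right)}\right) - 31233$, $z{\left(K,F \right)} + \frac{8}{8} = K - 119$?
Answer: $- \frac{187589581079731}{3435095157} \approx -54610.0$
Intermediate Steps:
$z{\left(K,F \right)} = -120 + K$ ($z{\left(K,F \right)} = -1 + \left(K - 119\right) = -1 + \left(-119 + K\right) = -120 + K$)
$V = 39204$ ($V = \frac{\left(-396\right)^{2}}{4} = \frac{1}{4} \cdot 156816 = 39204$)
$d = -31161$ ($d = \left(50 + \left(-120 + 142\right)\right) - 31233 = \left(50 + 22\right) - 31233 = 72 - 31233 = -31161$)
$\left(\left(21936 + V\right) - 115742\right) + \left(- \frac{50094}{220474} + \frac{233450}{d}\right) = \left(\left(21936 + 39204\right) - 115742\right) + \left(- \frac{50094}{220474} + \frac{233450}{-31161}\right) = \left(61140 - 115742\right) + \left(\left(-50094\right) \frac{1}{220474} + 233450 \left(- \frac{1}{31161}\right)\right) = -54602 - \frac{26515317217}{3435095157} = - \frac{187589581079731}{3435095157}$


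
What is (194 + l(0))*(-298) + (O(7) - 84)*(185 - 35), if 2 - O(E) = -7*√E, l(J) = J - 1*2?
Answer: -69516 + 1050*√7 ≈ -66738.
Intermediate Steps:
l(J) = -2 + J (l(J) = J - 2 = -2 + J)
O(E) = 2 + 7*√E (O(E) = 2 - (-7)*√E = 2 + 7*√E)
(194 + l(0))*(-298) + (O(7) - 84)*(185 - 35) = (194 + (-2 + 0))*(-298) + ((2 + 7*√7) - 84)*(185 - 35) = (194 - 2)*(-298) + (-82 + 7*√7)*150 = 192*(-298) + (-12300 + 1050*√7) = -57216 + (-12300 + 1050*√7) = -69516 + 1050*√7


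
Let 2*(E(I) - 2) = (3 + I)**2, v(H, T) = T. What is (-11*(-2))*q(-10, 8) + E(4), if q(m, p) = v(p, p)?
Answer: 405/2 ≈ 202.50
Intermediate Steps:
q(m, p) = p
E(I) = 2 + (3 + I)**2/2
(-11*(-2))*q(-10, 8) + E(4) = -11*(-2)*8 + (2 + (3 + 4)**2/2) = 22*8 + (2 + (1/2)*7**2) = 176 + (2 + (1/2)*49) = 176 + (2 + 49/2) = 176 + 53/2 = 405/2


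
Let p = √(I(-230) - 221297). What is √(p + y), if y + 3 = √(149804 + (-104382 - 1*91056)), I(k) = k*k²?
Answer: √(-3 + I*√45634 + I*√12388297) ≈ 43.188 + 43.222*I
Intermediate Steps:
I(k) = k³
p = I*√12388297 (p = √((-230)³ - 221297) = √(-12167000 - 221297) = √(-12388297) = I*√12388297 ≈ 3519.7*I)
y = -3 + I*√45634 (y = -3 + √(149804 + (-104382 - 1*91056)) = -3 + √(149804 + (-104382 - 91056)) = -3 + √(149804 - 195438) = -3 + √(-45634) = -3 + I*√45634 ≈ -3.0 + 213.62*I)
√(p + y) = √(I*√12388297 + (-3 + I*√45634)) = √(-3 + I*√45634 + I*√12388297)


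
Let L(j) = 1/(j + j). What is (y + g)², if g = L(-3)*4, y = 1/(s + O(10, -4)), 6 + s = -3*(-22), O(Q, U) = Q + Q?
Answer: 24649/57600 ≈ 0.42793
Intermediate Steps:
O(Q, U) = 2*Q
s = 60 (s = -6 - 3*(-22) = -6 + 66 = 60)
L(j) = 1/(2*j)
y = 1/80 (y = 1/(60 + 2*10) = 1/(60 + 20) = 1/80 ≈ 0.012500)
g = -⅔ (g = ((½)/(-3))*4 = ((½)*(-⅓))*4 = -⅙*4 = -⅔ ≈ -0.66667)
(y + g)² = (1/80 - ⅔)² = (-157/240)² = 24649/57600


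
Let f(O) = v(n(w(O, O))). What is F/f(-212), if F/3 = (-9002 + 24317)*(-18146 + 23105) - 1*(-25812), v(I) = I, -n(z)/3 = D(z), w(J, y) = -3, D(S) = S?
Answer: 25324299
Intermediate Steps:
n(z) = -3*z
f(O) = 9 (f(O) = -3*(-3) = 9)
F = 227918691 (F = 3*((-9002 + 24317)*(-18146 + 23105) - 1*(-25812)) = 3*(15315*4959 + 25812) = 3*(75947085 + 25812) = 3*75972897 = 227918691)
F/f(-212) = 227918691/9 = 227918691*(⅑) = 25324299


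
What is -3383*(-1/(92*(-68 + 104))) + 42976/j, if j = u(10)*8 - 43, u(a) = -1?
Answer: -2787529/3312 ≈ -841.65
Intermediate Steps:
j = -51 (j = -1*8 - 43 = -8 - 43 = -51)
-3383*(-1/(92*(-68 + 104))) + 42976/j = -3383*(-1/(92*(-68 + 104))) + 42976/(-51) = -3383/((-92*36)) + 42976*(-1/51) = -3383/(-3312) - 2528/3 = -3383*(-1/3312) - 2528/3 = 3383/3312 - 2528/3 = -2787529/3312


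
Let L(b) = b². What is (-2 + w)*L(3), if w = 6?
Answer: 36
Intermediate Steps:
(-2 + w)*L(3) = (-2 + 6)*3² = 4*9 = 36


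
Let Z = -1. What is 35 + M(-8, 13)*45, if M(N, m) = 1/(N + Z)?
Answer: 30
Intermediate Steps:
M(N, m) = 1/(-1 + N) (M(N, m) = 1/(N - 1) = 1/(-1 + N))
35 + M(-8, 13)*45 = 35 + 45/(-1 - 8) = 35 + 45/(-9) = 35 - 1/9*45 = 35 - 5 = 30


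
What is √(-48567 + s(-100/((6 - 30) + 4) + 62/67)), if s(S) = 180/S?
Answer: I*√7649808483/397 ≈ 220.31*I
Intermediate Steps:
√(-48567 + s(-100/((6 - 30) + 4) + 62/67)) = √(-48567 + 180/(-100/((6 - 30) + 4) + 62/67)) = √(-48567 + 180/(-100/(-24 + 4) + 62*(1/67))) = √(-48567 + 180/(-100/(-20) + 62/67)) = √(-48567 + 180/(-100*(-1/20) + 62/67)) = √(-48567 + 180/(5 + 62/67)) = √(-48567 + 180/(397/67)) = √(-48567 + 180*(67/397)) = √(-48567 + 12060/397) = √(-19269039/397) = I*√7649808483/397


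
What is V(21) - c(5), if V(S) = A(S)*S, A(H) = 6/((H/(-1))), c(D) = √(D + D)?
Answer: -6 - √10 ≈ -9.1623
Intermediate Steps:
c(D) = √2*√D (c(D) = √(2*D) = √2*√D)
A(H) = -6/H (A(H) = 6/((H*(-1))) = 6/((-H)) = 6*(-1/H) = -6/H)
V(S) = -6 (V(S) = (-6/S)*S = -6)
V(21) - c(5) = -6 - √2*√5 = -6 - √10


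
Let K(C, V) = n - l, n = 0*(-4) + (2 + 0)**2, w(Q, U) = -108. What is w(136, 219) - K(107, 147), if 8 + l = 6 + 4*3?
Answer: -102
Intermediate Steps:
l = 10 (l = -8 + (6 + 4*3) = -8 + (6 + 12) = -8 + 18 = 10)
n = 4 (n = 0 + 2**2 = 0 + 4 = 4)
K(C, V) = -6 (K(C, V) = 4 - 1*10 = 4 - 10 = -6)
w(136, 219) - K(107, 147) = -108 - 1*(-6) = -108 + 6 = -102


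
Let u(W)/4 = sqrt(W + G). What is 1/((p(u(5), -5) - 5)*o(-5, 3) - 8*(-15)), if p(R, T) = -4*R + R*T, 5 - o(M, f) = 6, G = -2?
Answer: 125/11737 - 36*sqrt(3)/11737 ≈ 0.0053375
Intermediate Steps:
u(W) = 4*sqrt(-2 + W) (u(W) = 4*sqrt(W - 2) = 4*sqrt(-2 + W))
o(M, f) = -1 (o(M, f) = 5 - 1*6 = 5 - 6 = -1)
1/((p(u(5), -5) - 5)*o(-5, 3) - 8*(-15)) = 1/(((4*sqrt(-2 + 5))*(-4 - 5) - 5)*(-1) - 8*(-15)) = 1/(((4*sqrt(3))*(-9) - 5)*(-1) + 120) = 1/((-36*sqrt(3) - 5)*(-1) + 120) = 1/((-5 - 36*sqrt(3))*(-1) + 120) = 1/((5 + 36*sqrt(3)) + 120) = 1/(125 + 36*sqrt(3))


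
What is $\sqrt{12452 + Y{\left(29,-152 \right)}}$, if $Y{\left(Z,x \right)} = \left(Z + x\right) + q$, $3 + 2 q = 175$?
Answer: $\sqrt{12415} \approx 111.42$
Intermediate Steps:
$q = 86$ ($q = - \frac{3}{2} + \frac{1}{2} \cdot 175 = - \frac{3}{2} + \frac{175}{2} = 86$)
$Y{\left(Z,x \right)} = 86 + Z + x$ ($Y{\left(Z,x \right)} = \left(Z + x\right) + 86 = 86 + Z + x$)
$\sqrt{12452 + Y{\left(29,-152 \right)}} = \sqrt{12452 + \left(86 + 29 - 152\right)} = \sqrt{12452 - 37} = \sqrt{12415}$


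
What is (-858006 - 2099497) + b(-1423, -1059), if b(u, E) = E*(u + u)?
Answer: 56411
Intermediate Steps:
b(u, E) = 2*E*u (b(u, E) = E*(2*u) = 2*E*u)
(-858006 - 2099497) + b(-1423, -1059) = (-858006 - 2099497) + 2*(-1059)*(-1423) = -2957503 + 3013914 = 56411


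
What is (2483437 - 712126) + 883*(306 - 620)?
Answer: 1494049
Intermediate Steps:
(2483437 - 712126) + 883*(306 - 620) = 1771311 + 883*(-314) = 1771311 - 277262 = 1494049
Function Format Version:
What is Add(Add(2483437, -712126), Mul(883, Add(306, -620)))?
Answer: 1494049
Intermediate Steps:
Add(Add(2483437, -712126), Mul(883, Add(306, -620))) = Add(1771311, Mul(883, -314)) = Add(1771311, -277262) = 1494049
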